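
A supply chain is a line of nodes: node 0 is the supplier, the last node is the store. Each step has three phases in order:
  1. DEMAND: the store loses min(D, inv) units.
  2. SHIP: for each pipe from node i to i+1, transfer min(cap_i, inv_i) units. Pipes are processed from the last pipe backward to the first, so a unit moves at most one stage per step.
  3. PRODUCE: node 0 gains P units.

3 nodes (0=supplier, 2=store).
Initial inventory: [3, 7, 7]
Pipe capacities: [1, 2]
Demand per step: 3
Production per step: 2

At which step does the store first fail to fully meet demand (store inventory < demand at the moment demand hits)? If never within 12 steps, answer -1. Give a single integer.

Step 1: demand=3,sold=3 ship[1->2]=2 ship[0->1]=1 prod=2 -> [4 6 6]
Step 2: demand=3,sold=3 ship[1->2]=2 ship[0->1]=1 prod=2 -> [5 5 5]
Step 3: demand=3,sold=3 ship[1->2]=2 ship[0->1]=1 prod=2 -> [6 4 4]
Step 4: demand=3,sold=3 ship[1->2]=2 ship[0->1]=1 prod=2 -> [7 3 3]
Step 5: demand=3,sold=3 ship[1->2]=2 ship[0->1]=1 prod=2 -> [8 2 2]
Step 6: demand=3,sold=2 ship[1->2]=2 ship[0->1]=1 prod=2 -> [9 1 2]
Step 7: demand=3,sold=2 ship[1->2]=1 ship[0->1]=1 prod=2 -> [10 1 1]
Step 8: demand=3,sold=1 ship[1->2]=1 ship[0->1]=1 prod=2 -> [11 1 1]
Step 9: demand=3,sold=1 ship[1->2]=1 ship[0->1]=1 prod=2 -> [12 1 1]
Step 10: demand=3,sold=1 ship[1->2]=1 ship[0->1]=1 prod=2 -> [13 1 1]
Step 11: demand=3,sold=1 ship[1->2]=1 ship[0->1]=1 prod=2 -> [14 1 1]
Step 12: demand=3,sold=1 ship[1->2]=1 ship[0->1]=1 prod=2 -> [15 1 1]
First stockout at step 6

6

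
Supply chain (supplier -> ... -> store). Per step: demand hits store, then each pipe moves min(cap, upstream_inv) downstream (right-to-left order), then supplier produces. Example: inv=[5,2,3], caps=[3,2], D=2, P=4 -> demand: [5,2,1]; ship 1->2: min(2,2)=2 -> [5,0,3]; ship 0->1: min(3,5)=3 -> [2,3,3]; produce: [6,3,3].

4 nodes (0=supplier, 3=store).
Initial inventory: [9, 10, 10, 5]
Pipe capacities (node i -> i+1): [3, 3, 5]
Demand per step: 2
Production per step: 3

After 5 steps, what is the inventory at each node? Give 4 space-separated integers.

Step 1: demand=2,sold=2 ship[2->3]=5 ship[1->2]=3 ship[0->1]=3 prod=3 -> inv=[9 10 8 8]
Step 2: demand=2,sold=2 ship[2->3]=5 ship[1->2]=3 ship[0->1]=3 prod=3 -> inv=[9 10 6 11]
Step 3: demand=2,sold=2 ship[2->3]=5 ship[1->2]=3 ship[0->1]=3 prod=3 -> inv=[9 10 4 14]
Step 4: demand=2,sold=2 ship[2->3]=4 ship[1->2]=3 ship[0->1]=3 prod=3 -> inv=[9 10 3 16]
Step 5: demand=2,sold=2 ship[2->3]=3 ship[1->2]=3 ship[0->1]=3 prod=3 -> inv=[9 10 3 17]

9 10 3 17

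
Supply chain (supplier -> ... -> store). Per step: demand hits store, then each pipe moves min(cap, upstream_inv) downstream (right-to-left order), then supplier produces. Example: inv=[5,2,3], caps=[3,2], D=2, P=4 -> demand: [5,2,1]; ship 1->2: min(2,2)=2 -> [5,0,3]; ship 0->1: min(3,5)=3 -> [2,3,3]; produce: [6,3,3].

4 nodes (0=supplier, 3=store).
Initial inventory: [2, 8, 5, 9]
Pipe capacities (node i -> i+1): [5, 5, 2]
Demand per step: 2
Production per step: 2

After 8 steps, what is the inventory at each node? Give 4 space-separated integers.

Step 1: demand=2,sold=2 ship[2->3]=2 ship[1->2]=5 ship[0->1]=2 prod=2 -> inv=[2 5 8 9]
Step 2: demand=2,sold=2 ship[2->3]=2 ship[1->2]=5 ship[0->1]=2 prod=2 -> inv=[2 2 11 9]
Step 3: demand=2,sold=2 ship[2->3]=2 ship[1->2]=2 ship[0->1]=2 prod=2 -> inv=[2 2 11 9]
Step 4: demand=2,sold=2 ship[2->3]=2 ship[1->2]=2 ship[0->1]=2 prod=2 -> inv=[2 2 11 9]
Step 5: demand=2,sold=2 ship[2->3]=2 ship[1->2]=2 ship[0->1]=2 prod=2 -> inv=[2 2 11 9]
Step 6: demand=2,sold=2 ship[2->3]=2 ship[1->2]=2 ship[0->1]=2 prod=2 -> inv=[2 2 11 9]
Step 7: demand=2,sold=2 ship[2->3]=2 ship[1->2]=2 ship[0->1]=2 prod=2 -> inv=[2 2 11 9]
Step 8: demand=2,sold=2 ship[2->3]=2 ship[1->2]=2 ship[0->1]=2 prod=2 -> inv=[2 2 11 9]

2 2 11 9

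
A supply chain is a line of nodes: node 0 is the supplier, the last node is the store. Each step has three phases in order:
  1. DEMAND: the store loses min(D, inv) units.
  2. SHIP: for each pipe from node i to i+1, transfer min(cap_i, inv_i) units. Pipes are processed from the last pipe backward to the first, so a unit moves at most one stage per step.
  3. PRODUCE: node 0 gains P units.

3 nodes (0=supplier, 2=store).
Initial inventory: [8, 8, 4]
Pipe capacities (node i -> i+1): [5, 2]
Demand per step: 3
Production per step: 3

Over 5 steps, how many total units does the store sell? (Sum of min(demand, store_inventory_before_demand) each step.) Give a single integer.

Answer: 12

Derivation:
Step 1: sold=3 (running total=3) -> [6 11 3]
Step 2: sold=3 (running total=6) -> [4 14 2]
Step 3: sold=2 (running total=8) -> [3 16 2]
Step 4: sold=2 (running total=10) -> [3 17 2]
Step 5: sold=2 (running total=12) -> [3 18 2]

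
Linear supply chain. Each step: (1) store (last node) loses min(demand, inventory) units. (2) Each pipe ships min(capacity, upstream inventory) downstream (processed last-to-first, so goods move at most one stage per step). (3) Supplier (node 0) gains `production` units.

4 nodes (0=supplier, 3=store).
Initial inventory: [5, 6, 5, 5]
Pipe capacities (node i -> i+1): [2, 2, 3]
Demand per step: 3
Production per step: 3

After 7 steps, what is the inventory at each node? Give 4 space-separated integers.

Step 1: demand=3,sold=3 ship[2->3]=3 ship[1->2]=2 ship[0->1]=2 prod=3 -> inv=[6 6 4 5]
Step 2: demand=3,sold=3 ship[2->3]=3 ship[1->2]=2 ship[0->1]=2 prod=3 -> inv=[7 6 3 5]
Step 3: demand=3,sold=3 ship[2->3]=3 ship[1->2]=2 ship[0->1]=2 prod=3 -> inv=[8 6 2 5]
Step 4: demand=3,sold=3 ship[2->3]=2 ship[1->2]=2 ship[0->1]=2 prod=3 -> inv=[9 6 2 4]
Step 5: demand=3,sold=3 ship[2->3]=2 ship[1->2]=2 ship[0->1]=2 prod=3 -> inv=[10 6 2 3]
Step 6: demand=3,sold=3 ship[2->3]=2 ship[1->2]=2 ship[0->1]=2 prod=3 -> inv=[11 6 2 2]
Step 7: demand=3,sold=2 ship[2->3]=2 ship[1->2]=2 ship[0->1]=2 prod=3 -> inv=[12 6 2 2]

12 6 2 2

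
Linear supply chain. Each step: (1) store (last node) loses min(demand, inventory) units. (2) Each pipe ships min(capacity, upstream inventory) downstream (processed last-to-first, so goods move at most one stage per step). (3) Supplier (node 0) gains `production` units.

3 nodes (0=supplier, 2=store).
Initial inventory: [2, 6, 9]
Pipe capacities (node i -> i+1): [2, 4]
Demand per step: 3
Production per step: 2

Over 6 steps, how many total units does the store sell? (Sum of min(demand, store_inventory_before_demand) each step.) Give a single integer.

Answer: 18

Derivation:
Step 1: sold=3 (running total=3) -> [2 4 10]
Step 2: sold=3 (running total=6) -> [2 2 11]
Step 3: sold=3 (running total=9) -> [2 2 10]
Step 4: sold=3 (running total=12) -> [2 2 9]
Step 5: sold=3 (running total=15) -> [2 2 8]
Step 6: sold=3 (running total=18) -> [2 2 7]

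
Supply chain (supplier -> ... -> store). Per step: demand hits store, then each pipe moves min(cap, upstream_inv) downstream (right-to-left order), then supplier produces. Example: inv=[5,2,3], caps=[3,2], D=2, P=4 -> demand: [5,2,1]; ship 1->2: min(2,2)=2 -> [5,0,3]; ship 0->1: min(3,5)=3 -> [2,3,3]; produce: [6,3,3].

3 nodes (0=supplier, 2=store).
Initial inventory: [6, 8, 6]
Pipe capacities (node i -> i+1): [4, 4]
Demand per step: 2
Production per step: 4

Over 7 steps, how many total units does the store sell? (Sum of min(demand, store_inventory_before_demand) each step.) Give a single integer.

Answer: 14

Derivation:
Step 1: sold=2 (running total=2) -> [6 8 8]
Step 2: sold=2 (running total=4) -> [6 8 10]
Step 3: sold=2 (running total=6) -> [6 8 12]
Step 4: sold=2 (running total=8) -> [6 8 14]
Step 5: sold=2 (running total=10) -> [6 8 16]
Step 6: sold=2 (running total=12) -> [6 8 18]
Step 7: sold=2 (running total=14) -> [6 8 20]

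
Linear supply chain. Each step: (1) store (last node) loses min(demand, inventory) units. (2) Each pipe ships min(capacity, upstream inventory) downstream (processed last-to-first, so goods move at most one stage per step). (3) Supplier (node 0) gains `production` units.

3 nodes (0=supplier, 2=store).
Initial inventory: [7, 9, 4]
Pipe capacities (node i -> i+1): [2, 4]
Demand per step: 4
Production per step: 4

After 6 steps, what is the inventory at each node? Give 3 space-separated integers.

Step 1: demand=4,sold=4 ship[1->2]=4 ship[0->1]=2 prod=4 -> inv=[9 7 4]
Step 2: demand=4,sold=4 ship[1->2]=4 ship[0->1]=2 prod=4 -> inv=[11 5 4]
Step 3: demand=4,sold=4 ship[1->2]=4 ship[0->1]=2 prod=4 -> inv=[13 3 4]
Step 4: demand=4,sold=4 ship[1->2]=3 ship[0->1]=2 prod=4 -> inv=[15 2 3]
Step 5: demand=4,sold=3 ship[1->2]=2 ship[0->1]=2 prod=4 -> inv=[17 2 2]
Step 6: demand=4,sold=2 ship[1->2]=2 ship[0->1]=2 prod=4 -> inv=[19 2 2]

19 2 2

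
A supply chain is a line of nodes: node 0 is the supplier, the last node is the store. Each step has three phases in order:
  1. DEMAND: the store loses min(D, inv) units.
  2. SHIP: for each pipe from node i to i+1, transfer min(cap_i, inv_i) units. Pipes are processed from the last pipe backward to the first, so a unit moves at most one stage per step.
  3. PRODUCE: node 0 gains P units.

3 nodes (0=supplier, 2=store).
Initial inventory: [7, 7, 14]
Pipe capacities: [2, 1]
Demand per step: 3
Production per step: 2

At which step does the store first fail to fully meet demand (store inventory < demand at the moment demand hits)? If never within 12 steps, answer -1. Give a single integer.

Step 1: demand=3,sold=3 ship[1->2]=1 ship[0->1]=2 prod=2 -> [7 8 12]
Step 2: demand=3,sold=3 ship[1->2]=1 ship[0->1]=2 prod=2 -> [7 9 10]
Step 3: demand=3,sold=3 ship[1->2]=1 ship[0->1]=2 prod=2 -> [7 10 8]
Step 4: demand=3,sold=3 ship[1->2]=1 ship[0->1]=2 prod=2 -> [7 11 6]
Step 5: demand=3,sold=3 ship[1->2]=1 ship[0->1]=2 prod=2 -> [7 12 4]
Step 6: demand=3,sold=3 ship[1->2]=1 ship[0->1]=2 prod=2 -> [7 13 2]
Step 7: demand=3,sold=2 ship[1->2]=1 ship[0->1]=2 prod=2 -> [7 14 1]
Step 8: demand=3,sold=1 ship[1->2]=1 ship[0->1]=2 prod=2 -> [7 15 1]
Step 9: demand=3,sold=1 ship[1->2]=1 ship[0->1]=2 prod=2 -> [7 16 1]
Step 10: demand=3,sold=1 ship[1->2]=1 ship[0->1]=2 prod=2 -> [7 17 1]
Step 11: demand=3,sold=1 ship[1->2]=1 ship[0->1]=2 prod=2 -> [7 18 1]
Step 12: demand=3,sold=1 ship[1->2]=1 ship[0->1]=2 prod=2 -> [7 19 1]
First stockout at step 7

7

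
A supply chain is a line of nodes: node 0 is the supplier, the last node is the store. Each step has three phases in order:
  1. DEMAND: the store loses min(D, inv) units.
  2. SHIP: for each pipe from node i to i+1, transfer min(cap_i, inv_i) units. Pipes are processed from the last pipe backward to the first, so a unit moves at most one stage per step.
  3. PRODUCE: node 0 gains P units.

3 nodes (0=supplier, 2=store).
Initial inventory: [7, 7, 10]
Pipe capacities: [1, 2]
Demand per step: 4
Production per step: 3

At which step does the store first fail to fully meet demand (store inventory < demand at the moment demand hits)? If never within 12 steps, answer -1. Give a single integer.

Step 1: demand=4,sold=4 ship[1->2]=2 ship[0->1]=1 prod=3 -> [9 6 8]
Step 2: demand=4,sold=4 ship[1->2]=2 ship[0->1]=1 prod=3 -> [11 5 6]
Step 3: demand=4,sold=4 ship[1->2]=2 ship[0->1]=1 prod=3 -> [13 4 4]
Step 4: demand=4,sold=4 ship[1->2]=2 ship[0->1]=1 prod=3 -> [15 3 2]
Step 5: demand=4,sold=2 ship[1->2]=2 ship[0->1]=1 prod=3 -> [17 2 2]
Step 6: demand=4,sold=2 ship[1->2]=2 ship[0->1]=1 prod=3 -> [19 1 2]
Step 7: demand=4,sold=2 ship[1->2]=1 ship[0->1]=1 prod=3 -> [21 1 1]
Step 8: demand=4,sold=1 ship[1->2]=1 ship[0->1]=1 prod=3 -> [23 1 1]
Step 9: demand=4,sold=1 ship[1->2]=1 ship[0->1]=1 prod=3 -> [25 1 1]
Step 10: demand=4,sold=1 ship[1->2]=1 ship[0->1]=1 prod=3 -> [27 1 1]
Step 11: demand=4,sold=1 ship[1->2]=1 ship[0->1]=1 prod=3 -> [29 1 1]
Step 12: demand=4,sold=1 ship[1->2]=1 ship[0->1]=1 prod=3 -> [31 1 1]
First stockout at step 5

5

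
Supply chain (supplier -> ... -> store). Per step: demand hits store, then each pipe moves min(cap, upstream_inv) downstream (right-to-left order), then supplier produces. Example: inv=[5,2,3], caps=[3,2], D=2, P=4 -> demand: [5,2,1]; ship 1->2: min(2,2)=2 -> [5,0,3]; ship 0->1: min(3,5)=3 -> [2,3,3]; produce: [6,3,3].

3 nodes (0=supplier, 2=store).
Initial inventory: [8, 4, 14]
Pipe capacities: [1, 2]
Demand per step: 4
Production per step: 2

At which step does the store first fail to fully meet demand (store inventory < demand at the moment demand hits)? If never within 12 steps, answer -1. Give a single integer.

Step 1: demand=4,sold=4 ship[1->2]=2 ship[0->1]=1 prod=2 -> [9 3 12]
Step 2: demand=4,sold=4 ship[1->2]=2 ship[0->1]=1 prod=2 -> [10 2 10]
Step 3: demand=4,sold=4 ship[1->2]=2 ship[0->1]=1 prod=2 -> [11 1 8]
Step 4: demand=4,sold=4 ship[1->2]=1 ship[0->1]=1 prod=2 -> [12 1 5]
Step 5: demand=4,sold=4 ship[1->2]=1 ship[0->1]=1 prod=2 -> [13 1 2]
Step 6: demand=4,sold=2 ship[1->2]=1 ship[0->1]=1 prod=2 -> [14 1 1]
Step 7: demand=4,sold=1 ship[1->2]=1 ship[0->1]=1 prod=2 -> [15 1 1]
Step 8: demand=4,sold=1 ship[1->2]=1 ship[0->1]=1 prod=2 -> [16 1 1]
Step 9: demand=4,sold=1 ship[1->2]=1 ship[0->1]=1 prod=2 -> [17 1 1]
Step 10: demand=4,sold=1 ship[1->2]=1 ship[0->1]=1 prod=2 -> [18 1 1]
Step 11: demand=4,sold=1 ship[1->2]=1 ship[0->1]=1 prod=2 -> [19 1 1]
Step 12: demand=4,sold=1 ship[1->2]=1 ship[0->1]=1 prod=2 -> [20 1 1]
First stockout at step 6

6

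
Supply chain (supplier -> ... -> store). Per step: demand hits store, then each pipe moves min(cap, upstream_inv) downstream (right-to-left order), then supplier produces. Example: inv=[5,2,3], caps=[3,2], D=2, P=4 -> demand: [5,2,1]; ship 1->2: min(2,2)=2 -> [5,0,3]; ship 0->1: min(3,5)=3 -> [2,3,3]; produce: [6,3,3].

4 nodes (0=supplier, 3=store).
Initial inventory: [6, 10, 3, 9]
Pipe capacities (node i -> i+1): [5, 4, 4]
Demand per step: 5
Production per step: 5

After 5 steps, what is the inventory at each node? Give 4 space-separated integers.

Step 1: demand=5,sold=5 ship[2->3]=3 ship[1->2]=4 ship[0->1]=5 prod=5 -> inv=[6 11 4 7]
Step 2: demand=5,sold=5 ship[2->3]=4 ship[1->2]=4 ship[0->1]=5 prod=5 -> inv=[6 12 4 6]
Step 3: demand=5,sold=5 ship[2->3]=4 ship[1->2]=4 ship[0->1]=5 prod=5 -> inv=[6 13 4 5]
Step 4: demand=5,sold=5 ship[2->3]=4 ship[1->2]=4 ship[0->1]=5 prod=5 -> inv=[6 14 4 4]
Step 5: demand=5,sold=4 ship[2->3]=4 ship[1->2]=4 ship[0->1]=5 prod=5 -> inv=[6 15 4 4]

6 15 4 4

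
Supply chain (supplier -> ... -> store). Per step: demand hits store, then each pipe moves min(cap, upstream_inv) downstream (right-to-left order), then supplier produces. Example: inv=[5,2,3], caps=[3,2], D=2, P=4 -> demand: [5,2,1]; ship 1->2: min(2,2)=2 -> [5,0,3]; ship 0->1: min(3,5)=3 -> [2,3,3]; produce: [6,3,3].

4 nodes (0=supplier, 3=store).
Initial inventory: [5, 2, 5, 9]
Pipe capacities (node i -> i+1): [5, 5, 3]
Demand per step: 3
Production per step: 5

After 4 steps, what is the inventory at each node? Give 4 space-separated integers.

Step 1: demand=3,sold=3 ship[2->3]=3 ship[1->2]=2 ship[0->1]=5 prod=5 -> inv=[5 5 4 9]
Step 2: demand=3,sold=3 ship[2->3]=3 ship[1->2]=5 ship[0->1]=5 prod=5 -> inv=[5 5 6 9]
Step 3: demand=3,sold=3 ship[2->3]=3 ship[1->2]=5 ship[0->1]=5 prod=5 -> inv=[5 5 8 9]
Step 4: demand=3,sold=3 ship[2->3]=3 ship[1->2]=5 ship[0->1]=5 prod=5 -> inv=[5 5 10 9]

5 5 10 9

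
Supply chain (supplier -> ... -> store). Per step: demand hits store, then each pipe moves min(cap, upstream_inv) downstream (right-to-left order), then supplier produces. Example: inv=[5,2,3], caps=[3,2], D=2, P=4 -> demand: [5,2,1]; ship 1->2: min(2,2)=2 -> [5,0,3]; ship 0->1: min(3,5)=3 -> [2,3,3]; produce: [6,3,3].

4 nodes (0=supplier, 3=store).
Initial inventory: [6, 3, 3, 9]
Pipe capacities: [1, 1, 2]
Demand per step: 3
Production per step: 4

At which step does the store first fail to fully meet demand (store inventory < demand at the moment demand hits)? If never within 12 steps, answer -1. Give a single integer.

Step 1: demand=3,sold=3 ship[2->3]=2 ship[1->2]=1 ship[0->1]=1 prod=4 -> [9 3 2 8]
Step 2: demand=3,sold=3 ship[2->3]=2 ship[1->2]=1 ship[0->1]=1 prod=4 -> [12 3 1 7]
Step 3: demand=3,sold=3 ship[2->3]=1 ship[1->2]=1 ship[0->1]=1 prod=4 -> [15 3 1 5]
Step 4: demand=3,sold=3 ship[2->3]=1 ship[1->2]=1 ship[0->1]=1 prod=4 -> [18 3 1 3]
Step 5: demand=3,sold=3 ship[2->3]=1 ship[1->2]=1 ship[0->1]=1 prod=4 -> [21 3 1 1]
Step 6: demand=3,sold=1 ship[2->3]=1 ship[1->2]=1 ship[0->1]=1 prod=4 -> [24 3 1 1]
Step 7: demand=3,sold=1 ship[2->3]=1 ship[1->2]=1 ship[0->1]=1 prod=4 -> [27 3 1 1]
Step 8: demand=3,sold=1 ship[2->3]=1 ship[1->2]=1 ship[0->1]=1 prod=4 -> [30 3 1 1]
Step 9: demand=3,sold=1 ship[2->3]=1 ship[1->2]=1 ship[0->1]=1 prod=4 -> [33 3 1 1]
Step 10: demand=3,sold=1 ship[2->3]=1 ship[1->2]=1 ship[0->1]=1 prod=4 -> [36 3 1 1]
Step 11: demand=3,sold=1 ship[2->3]=1 ship[1->2]=1 ship[0->1]=1 prod=4 -> [39 3 1 1]
Step 12: demand=3,sold=1 ship[2->3]=1 ship[1->2]=1 ship[0->1]=1 prod=4 -> [42 3 1 1]
First stockout at step 6

6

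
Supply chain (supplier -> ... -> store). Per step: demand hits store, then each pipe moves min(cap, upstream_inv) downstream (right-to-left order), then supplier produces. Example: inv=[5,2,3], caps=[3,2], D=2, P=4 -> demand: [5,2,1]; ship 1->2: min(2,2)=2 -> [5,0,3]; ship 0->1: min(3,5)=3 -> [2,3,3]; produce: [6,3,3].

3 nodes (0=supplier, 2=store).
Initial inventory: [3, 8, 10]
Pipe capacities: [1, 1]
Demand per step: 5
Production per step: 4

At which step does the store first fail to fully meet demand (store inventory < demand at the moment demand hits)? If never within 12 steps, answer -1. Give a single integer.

Step 1: demand=5,sold=5 ship[1->2]=1 ship[0->1]=1 prod=4 -> [6 8 6]
Step 2: demand=5,sold=5 ship[1->2]=1 ship[0->1]=1 prod=4 -> [9 8 2]
Step 3: demand=5,sold=2 ship[1->2]=1 ship[0->1]=1 prod=4 -> [12 8 1]
Step 4: demand=5,sold=1 ship[1->2]=1 ship[0->1]=1 prod=4 -> [15 8 1]
Step 5: demand=5,sold=1 ship[1->2]=1 ship[0->1]=1 prod=4 -> [18 8 1]
Step 6: demand=5,sold=1 ship[1->2]=1 ship[0->1]=1 prod=4 -> [21 8 1]
Step 7: demand=5,sold=1 ship[1->2]=1 ship[0->1]=1 prod=4 -> [24 8 1]
Step 8: demand=5,sold=1 ship[1->2]=1 ship[0->1]=1 prod=4 -> [27 8 1]
Step 9: demand=5,sold=1 ship[1->2]=1 ship[0->1]=1 prod=4 -> [30 8 1]
Step 10: demand=5,sold=1 ship[1->2]=1 ship[0->1]=1 prod=4 -> [33 8 1]
Step 11: demand=5,sold=1 ship[1->2]=1 ship[0->1]=1 prod=4 -> [36 8 1]
Step 12: demand=5,sold=1 ship[1->2]=1 ship[0->1]=1 prod=4 -> [39 8 1]
First stockout at step 3

3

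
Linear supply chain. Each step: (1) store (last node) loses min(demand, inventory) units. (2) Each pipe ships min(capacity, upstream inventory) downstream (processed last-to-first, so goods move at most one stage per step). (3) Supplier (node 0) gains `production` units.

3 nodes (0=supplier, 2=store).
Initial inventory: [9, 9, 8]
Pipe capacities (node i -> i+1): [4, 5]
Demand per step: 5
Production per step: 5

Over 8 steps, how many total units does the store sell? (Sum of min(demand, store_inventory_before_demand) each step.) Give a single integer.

Answer: 40

Derivation:
Step 1: sold=5 (running total=5) -> [10 8 8]
Step 2: sold=5 (running total=10) -> [11 7 8]
Step 3: sold=5 (running total=15) -> [12 6 8]
Step 4: sold=5 (running total=20) -> [13 5 8]
Step 5: sold=5 (running total=25) -> [14 4 8]
Step 6: sold=5 (running total=30) -> [15 4 7]
Step 7: sold=5 (running total=35) -> [16 4 6]
Step 8: sold=5 (running total=40) -> [17 4 5]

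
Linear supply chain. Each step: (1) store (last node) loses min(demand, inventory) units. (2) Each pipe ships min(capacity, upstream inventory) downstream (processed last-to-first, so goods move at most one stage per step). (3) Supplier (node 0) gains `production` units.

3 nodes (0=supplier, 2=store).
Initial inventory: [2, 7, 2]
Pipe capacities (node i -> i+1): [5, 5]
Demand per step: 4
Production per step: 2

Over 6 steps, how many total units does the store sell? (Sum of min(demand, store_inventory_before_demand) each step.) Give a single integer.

Answer: 17

Derivation:
Step 1: sold=2 (running total=2) -> [2 4 5]
Step 2: sold=4 (running total=6) -> [2 2 5]
Step 3: sold=4 (running total=10) -> [2 2 3]
Step 4: sold=3 (running total=13) -> [2 2 2]
Step 5: sold=2 (running total=15) -> [2 2 2]
Step 6: sold=2 (running total=17) -> [2 2 2]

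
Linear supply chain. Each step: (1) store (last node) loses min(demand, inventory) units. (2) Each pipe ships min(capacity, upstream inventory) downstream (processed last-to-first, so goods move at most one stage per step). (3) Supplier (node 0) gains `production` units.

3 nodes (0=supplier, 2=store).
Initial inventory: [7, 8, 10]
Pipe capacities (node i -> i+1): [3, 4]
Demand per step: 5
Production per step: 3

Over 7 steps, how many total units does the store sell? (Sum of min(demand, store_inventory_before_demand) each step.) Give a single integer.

Answer: 33

Derivation:
Step 1: sold=5 (running total=5) -> [7 7 9]
Step 2: sold=5 (running total=10) -> [7 6 8]
Step 3: sold=5 (running total=15) -> [7 5 7]
Step 4: sold=5 (running total=20) -> [7 4 6]
Step 5: sold=5 (running total=25) -> [7 3 5]
Step 6: sold=5 (running total=30) -> [7 3 3]
Step 7: sold=3 (running total=33) -> [7 3 3]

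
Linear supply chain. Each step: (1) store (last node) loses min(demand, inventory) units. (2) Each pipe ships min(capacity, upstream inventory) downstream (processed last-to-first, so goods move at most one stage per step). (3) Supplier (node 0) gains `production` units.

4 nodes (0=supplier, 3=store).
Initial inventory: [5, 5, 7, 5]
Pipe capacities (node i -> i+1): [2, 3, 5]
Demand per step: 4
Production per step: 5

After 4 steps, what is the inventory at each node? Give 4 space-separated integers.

Step 1: demand=4,sold=4 ship[2->3]=5 ship[1->2]=3 ship[0->1]=2 prod=5 -> inv=[8 4 5 6]
Step 2: demand=4,sold=4 ship[2->3]=5 ship[1->2]=3 ship[0->1]=2 prod=5 -> inv=[11 3 3 7]
Step 3: demand=4,sold=4 ship[2->3]=3 ship[1->2]=3 ship[0->1]=2 prod=5 -> inv=[14 2 3 6]
Step 4: demand=4,sold=4 ship[2->3]=3 ship[1->2]=2 ship[0->1]=2 prod=5 -> inv=[17 2 2 5]

17 2 2 5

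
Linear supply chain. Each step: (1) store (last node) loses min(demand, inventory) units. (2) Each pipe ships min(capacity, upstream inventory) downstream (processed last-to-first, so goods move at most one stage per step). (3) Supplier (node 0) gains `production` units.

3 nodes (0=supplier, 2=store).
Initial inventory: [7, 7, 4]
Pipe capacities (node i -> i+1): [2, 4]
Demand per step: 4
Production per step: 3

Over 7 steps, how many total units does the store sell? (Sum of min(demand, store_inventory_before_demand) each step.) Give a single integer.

Step 1: sold=4 (running total=4) -> [8 5 4]
Step 2: sold=4 (running total=8) -> [9 3 4]
Step 3: sold=4 (running total=12) -> [10 2 3]
Step 4: sold=3 (running total=15) -> [11 2 2]
Step 5: sold=2 (running total=17) -> [12 2 2]
Step 6: sold=2 (running total=19) -> [13 2 2]
Step 7: sold=2 (running total=21) -> [14 2 2]

Answer: 21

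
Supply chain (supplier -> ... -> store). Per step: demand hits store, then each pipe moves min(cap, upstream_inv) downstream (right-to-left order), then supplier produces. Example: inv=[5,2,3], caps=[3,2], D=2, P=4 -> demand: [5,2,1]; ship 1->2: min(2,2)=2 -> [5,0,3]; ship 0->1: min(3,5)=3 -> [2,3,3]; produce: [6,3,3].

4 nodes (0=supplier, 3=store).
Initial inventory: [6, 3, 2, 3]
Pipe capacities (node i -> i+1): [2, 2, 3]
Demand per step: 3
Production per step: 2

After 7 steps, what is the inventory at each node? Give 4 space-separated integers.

Step 1: demand=3,sold=3 ship[2->3]=2 ship[1->2]=2 ship[0->1]=2 prod=2 -> inv=[6 3 2 2]
Step 2: demand=3,sold=2 ship[2->3]=2 ship[1->2]=2 ship[0->1]=2 prod=2 -> inv=[6 3 2 2]
Step 3: demand=3,sold=2 ship[2->3]=2 ship[1->2]=2 ship[0->1]=2 prod=2 -> inv=[6 3 2 2]
Step 4: demand=3,sold=2 ship[2->3]=2 ship[1->2]=2 ship[0->1]=2 prod=2 -> inv=[6 3 2 2]
Step 5: demand=3,sold=2 ship[2->3]=2 ship[1->2]=2 ship[0->1]=2 prod=2 -> inv=[6 3 2 2]
Step 6: demand=3,sold=2 ship[2->3]=2 ship[1->2]=2 ship[0->1]=2 prod=2 -> inv=[6 3 2 2]
Step 7: demand=3,sold=2 ship[2->3]=2 ship[1->2]=2 ship[0->1]=2 prod=2 -> inv=[6 3 2 2]

6 3 2 2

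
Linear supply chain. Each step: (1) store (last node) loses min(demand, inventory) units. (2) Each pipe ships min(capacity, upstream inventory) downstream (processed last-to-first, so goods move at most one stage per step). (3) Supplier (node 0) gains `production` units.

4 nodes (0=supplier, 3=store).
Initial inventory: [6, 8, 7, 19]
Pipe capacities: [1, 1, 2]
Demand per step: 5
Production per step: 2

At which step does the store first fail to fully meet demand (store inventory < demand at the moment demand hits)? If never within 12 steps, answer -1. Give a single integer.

Step 1: demand=5,sold=5 ship[2->3]=2 ship[1->2]=1 ship[0->1]=1 prod=2 -> [7 8 6 16]
Step 2: demand=5,sold=5 ship[2->3]=2 ship[1->2]=1 ship[0->1]=1 prod=2 -> [8 8 5 13]
Step 3: demand=5,sold=5 ship[2->3]=2 ship[1->2]=1 ship[0->1]=1 prod=2 -> [9 8 4 10]
Step 4: demand=5,sold=5 ship[2->3]=2 ship[1->2]=1 ship[0->1]=1 prod=2 -> [10 8 3 7]
Step 5: demand=5,sold=5 ship[2->3]=2 ship[1->2]=1 ship[0->1]=1 prod=2 -> [11 8 2 4]
Step 6: demand=5,sold=4 ship[2->3]=2 ship[1->2]=1 ship[0->1]=1 prod=2 -> [12 8 1 2]
Step 7: demand=5,sold=2 ship[2->3]=1 ship[1->2]=1 ship[0->1]=1 prod=2 -> [13 8 1 1]
Step 8: demand=5,sold=1 ship[2->3]=1 ship[1->2]=1 ship[0->1]=1 prod=2 -> [14 8 1 1]
Step 9: demand=5,sold=1 ship[2->3]=1 ship[1->2]=1 ship[0->1]=1 prod=2 -> [15 8 1 1]
Step 10: demand=5,sold=1 ship[2->3]=1 ship[1->2]=1 ship[0->1]=1 prod=2 -> [16 8 1 1]
Step 11: demand=5,sold=1 ship[2->3]=1 ship[1->2]=1 ship[0->1]=1 prod=2 -> [17 8 1 1]
Step 12: demand=5,sold=1 ship[2->3]=1 ship[1->2]=1 ship[0->1]=1 prod=2 -> [18 8 1 1]
First stockout at step 6

6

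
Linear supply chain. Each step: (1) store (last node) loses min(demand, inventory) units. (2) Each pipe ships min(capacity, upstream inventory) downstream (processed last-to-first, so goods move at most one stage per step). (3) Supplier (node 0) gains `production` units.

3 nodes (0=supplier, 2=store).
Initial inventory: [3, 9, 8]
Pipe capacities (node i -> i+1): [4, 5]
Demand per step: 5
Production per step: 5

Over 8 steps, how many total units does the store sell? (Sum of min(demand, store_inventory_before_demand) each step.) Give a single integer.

Answer: 40

Derivation:
Step 1: sold=5 (running total=5) -> [5 7 8]
Step 2: sold=5 (running total=10) -> [6 6 8]
Step 3: sold=5 (running total=15) -> [7 5 8]
Step 4: sold=5 (running total=20) -> [8 4 8]
Step 5: sold=5 (running total=25) -> [9 4 7]
Step 6: sold=5 (running total=30) -> [10 4 6]
Step 7: sold=5 (running total=35) -> [11 4 5]
Step 8: sold=5 (running total=40) -> [12 4 4]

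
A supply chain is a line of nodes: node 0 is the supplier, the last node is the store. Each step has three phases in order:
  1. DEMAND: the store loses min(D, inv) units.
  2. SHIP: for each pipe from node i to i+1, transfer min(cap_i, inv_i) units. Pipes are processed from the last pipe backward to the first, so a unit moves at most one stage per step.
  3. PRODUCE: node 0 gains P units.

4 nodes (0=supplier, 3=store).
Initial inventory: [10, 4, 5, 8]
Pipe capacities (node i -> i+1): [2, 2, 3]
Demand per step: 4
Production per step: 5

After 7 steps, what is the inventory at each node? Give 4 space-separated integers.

Step 1: demand=4,sold=4 ship[2->3]=3 ship[1->2]=2 ship[0->1]=2 prod=5 -> inv=[13 4 4 7]
Step 2: demand=4,sold=4 ship[2->3]=3 ship[1->2]=2 ship[0->1]=2 prod=5 -> inv=[16 4 3 6]
Step 3: demand=4,sold=4 ship[2->3]=3 ship[1->2]=2 ship[0->1]=2 prod=5 -> inv=[19 4 2 5]
Step 4: demand=4,sold=4 ship[2->3]=2 ship[1->2]=2 ship[0->1]=2 prod=5 -> inv=[22 4 2 3]
Step 5: demand=4,sold=3 ship[2->3]=2 ship[1->2]=2 ship[0->1]=2 prod=5 -> inv=[25 4 2 2]
Step 6: demand=4,sold=2 ship[2->3]=2 ship[1->2]=2 ship[0->1]=2 prod=5 -> inv=[28 4 2 2]
Step 7: demand=4,sold=2 ship[2->3]=2 ship[1->2]=2 ship[0->1]=2 prod=5 -> inv=[31 4 2 2]

31 4 2 2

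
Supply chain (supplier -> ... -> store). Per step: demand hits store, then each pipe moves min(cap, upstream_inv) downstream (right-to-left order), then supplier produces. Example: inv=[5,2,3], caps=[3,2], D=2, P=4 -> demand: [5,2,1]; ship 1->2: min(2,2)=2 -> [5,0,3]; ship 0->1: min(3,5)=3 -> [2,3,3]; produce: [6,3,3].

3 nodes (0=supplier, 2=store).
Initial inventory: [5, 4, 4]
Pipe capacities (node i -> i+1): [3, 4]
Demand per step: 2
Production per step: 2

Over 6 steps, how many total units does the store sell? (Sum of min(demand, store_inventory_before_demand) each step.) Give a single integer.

Step 1: sold=2 (running total=2) -> [4 3 6]
Step 2: sold=2 (running total=4) -> [3 3 7]
Step 3: sold=2 (running total=6) -> [2 3 8]
Step 4: sold=2 (running total=8) -> [2 2 9]
Step 5: sold=2 (running total=10) -> [2 2 9]
Step 6: sold=2 (running total=12) -> [2 2 9]

Answer: 12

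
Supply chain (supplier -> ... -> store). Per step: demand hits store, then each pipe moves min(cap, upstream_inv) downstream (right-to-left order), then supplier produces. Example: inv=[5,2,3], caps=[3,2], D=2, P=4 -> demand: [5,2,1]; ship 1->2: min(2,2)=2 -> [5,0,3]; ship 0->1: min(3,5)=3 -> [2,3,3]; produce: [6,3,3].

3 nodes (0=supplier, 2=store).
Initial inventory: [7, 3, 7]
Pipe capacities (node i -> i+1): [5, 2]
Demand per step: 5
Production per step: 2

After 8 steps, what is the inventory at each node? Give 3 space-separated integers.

Step 1: demand=5,sold=5 ship[1->2]=2 ship[0->1]=5 prod=2 -> inv=[4 6 4]
Step 2: demand=5,sold=4 ship[1->2]=2 ship[0->1]=4 prod=2 -> inv=[2 8 2]
Step 3: demand=5,sold=2 ship[1->2]=2 ship[0->1]=2 prod=2 -> inv=[2 8 2]
Step 4: demand=5,sold=2 ship[1->2]=2 ship[0->1]=2 prod=2 -> inv=[2 8 2]
Step 5: demand=5,sold=2 ship[1->2]=2 ship[0->1]=2 prod=2 -> inv=[2 8 2]
Step 6: demand=5,sold=2 ship[1->2]=2 ship[0->1]=2 prod=2 -> inv=[2 8 2]
Step 7: demand=5,sold=2 ship[1->2]=2 ship[0->1]=2 prod=2 -> inv=[2 8 2]
Step 8: demand=5,sold=2 ship[1->2]=2 ship[0->1]=2 prod=2 -> inv=[2 8 2]

2 8 2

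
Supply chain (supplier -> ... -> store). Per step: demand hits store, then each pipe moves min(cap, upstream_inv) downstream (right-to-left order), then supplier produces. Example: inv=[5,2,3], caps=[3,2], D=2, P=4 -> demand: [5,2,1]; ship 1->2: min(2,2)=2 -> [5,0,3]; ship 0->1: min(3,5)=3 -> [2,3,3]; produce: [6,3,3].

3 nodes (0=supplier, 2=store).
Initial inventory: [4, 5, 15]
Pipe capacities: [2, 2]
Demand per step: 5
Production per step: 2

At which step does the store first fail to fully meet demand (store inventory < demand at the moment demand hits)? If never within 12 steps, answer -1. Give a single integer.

Step 1: demand=5,sold=5 ship[1->2]=2 ship[0->1]=2 prod=2 -> [4 5 12]
Step 2: demand=5,sold=5 ship[1->2]=2 ship[0->1]=2 prod=2 -> [4 5 9]
Step 3: demand=5,sold=5 ship[1->2]=2 ship[0->1]=2 prod=2 -> [4 5 6]
Step 4: demand=5,sold=5 ship[1->2]=2 ship[0->1]=2 prod=2 -> [4 5 3]
Step 5: demand=5,sold=3 ship[1->2]=2 ship[0->1]=2 prod=2 -> [4 5 2]
Step 6: demand=5,sold=2 ship[1->2]=2 ship[0->1]=2 prod=2 -> [4 5 2]
Step 7: demand=5,sold=2 ship[1->2]=2 ship[0->1]=2 prod=2 -> [4 5 2]
Step 8: demand=5,sold=2 ship[1->2]=2 ship[0->1]=2 prod=2 -> [4 5 2]
Step 9: demand=5,sold=2 ship[1->2]=2 ship[0->1]=2 prod=2 -> [4 5 2]
Step 10: demand=5,sold=2 ship[1->2]=2 ship[0->1]=2 prod=2 -> [4 5 2]
Step 11: demand=5,sold=2 ship[1->2]=2 ship[0->1]=2 prod=2 -> [4 5 2]
Step 12: demand=5,sold=2 ship[1->2]=2 ship[0->1]=2 prod=2 -> [4 5 2]
First stockout at step 5

5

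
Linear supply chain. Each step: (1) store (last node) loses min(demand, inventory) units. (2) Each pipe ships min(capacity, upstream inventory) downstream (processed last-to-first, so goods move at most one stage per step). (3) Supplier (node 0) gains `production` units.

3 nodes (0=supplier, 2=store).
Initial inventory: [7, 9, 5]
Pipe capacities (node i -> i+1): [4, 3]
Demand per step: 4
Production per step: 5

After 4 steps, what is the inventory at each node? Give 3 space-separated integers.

Step 1: demand=4,sold=4 ship[1->2]=3 ship[0->1]=4 prod=5 -> inv=[8 10 4]
Step 2: demand=4,sold=4 ship[1->2]=3 ship[0->1]=4 prod=5 -> inv=[9 11 3]
Step 3: demand=4,sold=3 ship[1->2]=3 ship[0->1]=4 prod=5 -> inv=[10 12 3]
Step 4: demand=4,sold=3 ship[1->2]=3 ship[0->1]=4 prod=5 -> inv=[11 13 3]

11 13 3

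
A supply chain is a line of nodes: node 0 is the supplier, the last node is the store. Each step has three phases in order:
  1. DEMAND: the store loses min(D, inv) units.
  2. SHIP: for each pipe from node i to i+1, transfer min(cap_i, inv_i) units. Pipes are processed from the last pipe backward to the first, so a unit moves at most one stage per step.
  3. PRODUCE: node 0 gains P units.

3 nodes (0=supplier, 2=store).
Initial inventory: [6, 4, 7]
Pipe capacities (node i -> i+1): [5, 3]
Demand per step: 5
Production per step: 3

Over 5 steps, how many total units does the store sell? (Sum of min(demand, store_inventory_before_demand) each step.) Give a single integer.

Answer: 19

Derivation:
Step 1: sold=5 (running total=5) -> [4 6 5]
Step 2: sold=5 (running total=10) -> [3 7 3]
Step 3: sold=3 (running total=13) -> [3 7 3]
Step 4: sold=3 (running total=16) -> [3 7 3]
Step 5: sold=3 (running total=19) -> [3 7 3]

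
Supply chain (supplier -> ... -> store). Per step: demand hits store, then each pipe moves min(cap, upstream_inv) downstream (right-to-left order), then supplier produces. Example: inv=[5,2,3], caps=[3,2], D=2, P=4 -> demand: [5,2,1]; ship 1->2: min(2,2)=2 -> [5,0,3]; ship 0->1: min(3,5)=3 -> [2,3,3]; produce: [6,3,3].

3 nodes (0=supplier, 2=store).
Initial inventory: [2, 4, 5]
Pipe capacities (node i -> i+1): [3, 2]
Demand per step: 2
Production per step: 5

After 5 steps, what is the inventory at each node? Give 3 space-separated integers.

Step 1: demand=2,sold=2 ship[1->2]=2 ship[0->1]=2 prod=5 -> inv=[5 4 5]
Step 2: demand=2,sold=2 ship[1->2]=2 ship[0->1]=3 prod=5 -> inv=[7 5 5]
Step 3: demand=2,sold=2 ship[1->2]=2 ship[0->1]=3 prod=5 -> inv=[9 6 5]
Step 4: demand=2,sold=2 ship[1->2]=2 ship[0->1]=3 prod=5 -> inv=[11 7 5]
Step 5: demand=2,sold=2 ship[1->2]=2 ship[0->1]=3 prod=5 -> inv=[13 8 5]

13 8 5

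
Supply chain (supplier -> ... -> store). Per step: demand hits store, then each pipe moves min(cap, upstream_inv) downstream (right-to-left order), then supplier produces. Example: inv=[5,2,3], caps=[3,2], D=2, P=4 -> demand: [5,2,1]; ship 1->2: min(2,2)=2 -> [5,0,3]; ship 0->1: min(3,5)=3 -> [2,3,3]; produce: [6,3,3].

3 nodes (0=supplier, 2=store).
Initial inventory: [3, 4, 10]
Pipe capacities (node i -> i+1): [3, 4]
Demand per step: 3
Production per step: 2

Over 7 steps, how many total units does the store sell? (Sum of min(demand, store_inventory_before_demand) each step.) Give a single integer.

Answer: 21

Derivation:
Step 1: sold=3 (running total=3) -> [2 3 11]
Step 2: sold=3 (running total=6) -> [2 2 11]
Step 3: sold=3 (running total=9) -> [2 2 10]
Step 4: sold=3 (running total=12) -> [2 2 9]
Step 5: sold=3 (running total=15) -> [2 2 8]
Step 6: sold=3 (running total=18) -> [2 2 7]
Step 7: sold=3 (running total=21) -> [2 2 6]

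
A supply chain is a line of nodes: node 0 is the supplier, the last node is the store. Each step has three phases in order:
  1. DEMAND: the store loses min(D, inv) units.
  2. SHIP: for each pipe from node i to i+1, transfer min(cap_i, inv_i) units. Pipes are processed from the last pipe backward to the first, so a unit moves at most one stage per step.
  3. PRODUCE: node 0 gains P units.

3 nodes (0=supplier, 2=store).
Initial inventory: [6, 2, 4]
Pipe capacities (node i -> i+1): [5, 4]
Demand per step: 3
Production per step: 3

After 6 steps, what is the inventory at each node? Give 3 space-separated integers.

Step 1: demand=3,sold=3 ship[1->2]=2 ship[0->1]=5 prod=3 -> inv=[4 5 3]
Step 2: demand=3,sold=3 ship[1->2]=4 ship[0->1]=4 prod=3 -> inv=[3 5 4]
Step 3: demand=3,sold=3 ship[1->2]=4 ship[0->1]=3 prod=3 -> inv=[3 4 5]
Step 4: demand=3,sold=3 ship[1->2]=4 ship[0->1]=3 prod=3 -> inv=[3 3 6]
Step 5: demand=3,sold=3 ship[1->2]=3 ship[0->1]=3 prod=3 -> inv=[3 3 6]
Step 6: demand=3,sold=3 ship[1->2]=3 ship[0->1]=3 prod=3 -> inv=[3 3 6]

3 3 6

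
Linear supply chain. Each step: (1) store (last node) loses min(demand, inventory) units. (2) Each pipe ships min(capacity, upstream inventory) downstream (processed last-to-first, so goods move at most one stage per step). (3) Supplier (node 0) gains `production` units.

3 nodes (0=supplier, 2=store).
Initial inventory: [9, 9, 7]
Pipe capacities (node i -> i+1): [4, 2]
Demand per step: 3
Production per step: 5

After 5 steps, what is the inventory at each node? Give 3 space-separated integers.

Step 1: demand=3,sold=3 ship[1->2]=2 ship[0->1]=4 prod=5 -> inv=[10 11 6]
Step 2: demand=3,sold=3 ship[1->2]=2 ship[0->1]=4 prod=5 -> inv=[11 13 5]
Step 3: demand=3,sold=3 ship[1->2]=2 ship[0->1]=4 prod=5 -> inv=[12 15 4]
Step 4: demand=3,sold=3 ship[1->2]=2 ship[0->1]=4 prod=5 -> inv=[13 17 3]
Step 5: demand=3,sold=3 ship[1->2]=2 ship[0->1]=4 prod=5 -> inv=[14 19 2]

14 19 2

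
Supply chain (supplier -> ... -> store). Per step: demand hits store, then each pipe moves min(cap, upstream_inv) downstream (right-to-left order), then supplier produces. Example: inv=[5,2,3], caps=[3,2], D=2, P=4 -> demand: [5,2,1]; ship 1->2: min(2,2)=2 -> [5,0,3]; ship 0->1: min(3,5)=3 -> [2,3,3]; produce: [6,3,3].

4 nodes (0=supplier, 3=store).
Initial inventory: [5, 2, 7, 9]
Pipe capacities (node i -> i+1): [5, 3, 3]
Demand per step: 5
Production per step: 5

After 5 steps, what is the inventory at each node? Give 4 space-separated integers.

Step 1: demand=5,sold=5 ship[2->3]=3 ship[1->2]=2 ship[0->1]=5 prod=5 -> inv=[5 5 6 7]
Step 2: demand=5,sold=5 ship[2->3]=3 ship[1->2]=3 ship[0->1]=5 prod=5 -> inv=[5 7 6 5]
Step 3: demand=5,sold=5 ship[2->3]=3 ship[1->2]=3 ship[0->1]=5 prod=5 -> inv=[5 9 6 3]
Step 4: demand=5,sold=3 ship[2->3]=3 ship[1->2]=3 ship[0->1]=5 prod=5 -> inv=[5 11 6 3]
Step 5: demand=5,sold=3 ship[2->3]=3 ship[1->2]=3 ship[0->1]=5 prod=5 -> inv=[5 13 6 3]

5 13 6 3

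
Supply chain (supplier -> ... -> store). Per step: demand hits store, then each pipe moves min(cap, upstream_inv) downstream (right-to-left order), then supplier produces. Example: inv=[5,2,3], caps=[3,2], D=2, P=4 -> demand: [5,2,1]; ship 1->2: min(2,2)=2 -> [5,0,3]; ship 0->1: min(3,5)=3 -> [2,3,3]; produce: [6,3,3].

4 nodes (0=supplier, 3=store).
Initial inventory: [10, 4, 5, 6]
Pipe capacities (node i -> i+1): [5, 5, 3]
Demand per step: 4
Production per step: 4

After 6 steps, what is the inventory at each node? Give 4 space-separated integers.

Step 1: demand=4,sold=4 ship[2->3]=3 ship[1->2]=4 ship[0->1]=5 prod=4 -> inv=[9 5 6 5]
Step 2: demand=4,sold=4 ship[2->3]=3 ship[1->2]=5 ship[0->1]=5 prod=4 -> inv=[8 5 8 4]
Step 3: demand=4,sold=4 ship[2->3]=3 ship[1->2]=5 ship[0->1]=5 prod=4 -> inv=[7 5 10 3]
Step 4: demand=4,sold=3 ship[2->3]=3 ship[1->2]=5 ship[0->1]=5 prod=4 -> inv=[6 5 12 3]
Step 5: demand=4,sold=3 ship[2->3]=3 ship[1->2]=5 ship[0->1]=5 prod=4 -> inv=[5 5 14 3]
Step 6: demand=4,sold=3 ship[2->3]=3 ship[1->2]=5 ship[0->1]=5 prod=4 -> inv=[4 5 16 3]

4 5 16 3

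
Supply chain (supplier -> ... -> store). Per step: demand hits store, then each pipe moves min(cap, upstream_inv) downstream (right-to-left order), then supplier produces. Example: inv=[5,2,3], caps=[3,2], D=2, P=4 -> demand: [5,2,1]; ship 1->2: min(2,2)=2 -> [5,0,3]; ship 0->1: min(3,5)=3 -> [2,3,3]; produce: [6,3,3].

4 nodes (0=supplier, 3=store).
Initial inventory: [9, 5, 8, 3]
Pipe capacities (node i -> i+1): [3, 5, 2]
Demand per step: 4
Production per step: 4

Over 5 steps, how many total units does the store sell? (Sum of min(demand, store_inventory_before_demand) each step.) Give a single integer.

Answer: 11

Derivation:
Step 1: sold=3 (running total=3) -> [10 3 11 2]
Step 2: sold=2 (running total=5) -> [11 3 12 2]
Step 3: sold=2 (running total=7) -> [12 3 13 2]
Step 4: sold=2 (running total=9) -> [13 3 14 2]
Step 5: sold=2 (running total=11) -> [14 3 15 2]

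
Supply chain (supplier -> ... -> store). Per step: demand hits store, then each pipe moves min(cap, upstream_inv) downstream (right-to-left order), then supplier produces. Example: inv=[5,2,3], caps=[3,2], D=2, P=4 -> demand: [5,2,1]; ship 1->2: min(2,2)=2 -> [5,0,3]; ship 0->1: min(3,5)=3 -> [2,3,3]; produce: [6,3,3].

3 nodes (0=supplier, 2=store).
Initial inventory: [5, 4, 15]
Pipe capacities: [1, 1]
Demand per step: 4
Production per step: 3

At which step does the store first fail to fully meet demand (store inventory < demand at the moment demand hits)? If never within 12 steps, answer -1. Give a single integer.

Step 1: demand=4,sold=4 ship[1->2]=1 ship[0->1]=1 prod=3 -> [7 4 12]
Step 2: demand=4,sold=4 ship[1->2]=1 ship[0->1]=1 prod=3 -> [9 4 9]
Step 3: demand=4,sold=4 ship[1->2]=1 ship[0->1]=1 prod=3 -> [11 4 6]
Step 4: demand=4,sold=4 ship[1->2]=1 ship[0->1]=1 prod=3 -> [13 4 3]
Step 5: demand=4,sold=3 ship[1->2]=1 ship[0->1]=1 prod=3 -> [15 4 1]
Step 6: demand=4,sold=1 ship[1->2]=1 ship[0->1]=1 prod=3 -> [17 4 1]
Step 7: demand=4,sold=1 ship[1->2]=1 ship[0->1]=1 prod=3 -> [19 4 1]
Step 8: demand=4,sold=1 ship[1->2]=1 ship[0->1]=1 prod=3 -> [21 4 1]
Step 9: demand=4,sold=1 ship[1->2]=1 ship[0->1]=1 prod=3 -> [23 4 1]
Step 10: demand=4,sold=1 ship[1->2]=1 ship[0->1]=1 prod=3 -> [25 4 1]
Step 11: demand=4,sold=1 ship[1->2]=1 ship[0->1]=1 prod=3 -> [27 4 1]
Step 12: demand=4,sold=1 ship[1->2]=1 ship[0->1]=1 prod=3 -> [29 4 1]
First stockout at step 5

5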